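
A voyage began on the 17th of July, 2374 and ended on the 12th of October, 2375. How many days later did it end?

Day-of-year of July 17, 2374: 198.
Day-of-year of October 12, 2375: 285.
2374 has 365 days, so 365 − 198 = 167 days remain in 2374.
Total: 167 + 285 = 452 days.

452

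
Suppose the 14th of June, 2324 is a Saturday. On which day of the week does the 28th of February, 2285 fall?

Count forward from the earlier date (February 28, 2285) to the later (June 14, 2324):
From February 28, 2285 to February 28, 2324: 39 years, of which 8 contain a Feb 29 — 31×365 + 8×366 = 14243 days.
(2300 is not a leap year (divisible by 100 but not 400).)
February 2324: 29 − 28 = 1 day remains (2324 is a leap year, so February has 29 days).
Then March (31), April (30), May (31): 31 + 30 + 31 = 92 days.
June 1–14, 2324: 14 days.
Residual: 107 days.
Total: 14350 days.
14350 is a multiple of 7, so the 28th of February, 2285 falls on the same weekday: Saturday.

Saturday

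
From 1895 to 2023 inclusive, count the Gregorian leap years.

Years divisible by 4: 1896, 1900, …, 2020 — 32 in all.
Of these, 1900 is divisible by 100 but not 400, so not leap.
2000 is divisible by 400, so still leap.
Leap years: 32 − 1 = 31.

31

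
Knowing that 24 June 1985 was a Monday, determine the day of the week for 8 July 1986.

June 24, 1985 → June 24, 1986: 365 days.
June 1986: 30 − 24 = 6 days remain.
July 1–8, 1986: 8 days.
Residual: 14 days.
Total: 379 days.
379 mod 7 = 1, so 1 day after Monday is Tuesday.

Tuesday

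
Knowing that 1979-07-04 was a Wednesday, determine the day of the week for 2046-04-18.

From July 4, 1979 to July 4, 2045: 66 years, of which 17 contain a Feb 29 — 49×365 + 17×366 = 24107 days.
(2000 is a leap year (divisible by 400).)
July 2045: 31 − 4 = 27 days remain.
Then August (31), September (30), October (31), November (30), December (31), January (31), February 2046 (28), March (31): 31 + 30 + 31 + 30 + 31 + 31 + 28 + 31 = 243 days.
April 1–18, 2046: 18 days.
Residual: 288 days.
Total: 24395 days.
24395 is a multiple of 7, so 2046-04-18 falls on the same weekday: Wednesday.

Wednesday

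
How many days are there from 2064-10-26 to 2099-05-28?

12632

From October 26, 2064 to October 26, 2098: 34 years, of which 8 contain a Feb 29 — 26×365 + 8×366 = 12418 days.
October 2098: 31 − 26 = 5 days remain.
Then November (30), December (31), January (31), February 2099 (28), March (31), April (30): 30 + 31 + 31 + 28 + 31 + 30 = 181 days.
May 1–28, 2099: 28 days.
Residual: 214 days.
Total: 12632 days.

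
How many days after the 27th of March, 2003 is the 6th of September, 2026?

From March 27, 2003 to March 27, 2026: 23 years, of which 6 contain a Feb 29 — 17×365 + 6×366 = 8401 days.
March 2026: 31 − 27 = 4 days remain.
Then April (30), May (31), June (30), July (31), August (31): 30 + 31 + 30 + 31 + 31 = 153 days.
September 1–6, 2026: 6 days.
Residual: 163 days.
Total: 8564 days.

8564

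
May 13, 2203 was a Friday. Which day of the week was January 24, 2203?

Monday

Count forward from the earlier date (January 24, 2203) to the later (May 13, 2203):
January 2203: 31 − 24 = 7 days remain.
Then February 2203 (28), March (31), April (30): 28 + 31 + 30 = 89 days.
May 1–13, 2203: 13 days.
Total: 7 + 89 + 13 = 109 days.
109 mod 7 = 4, so 4 days before Friday is Monday.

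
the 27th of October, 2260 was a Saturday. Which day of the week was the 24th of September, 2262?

Wednesday

October 27, 2260 → October 27, 2261: 365 days.
October 2261: 31 − 27 = 4 days remain.
Then 10 full months totalling 304 days.
September 1–24, 2262: 24 days.
Residual: 332 days.
Total: 697 days.
697 mod 7 = 4, so 4 days after Saturday is Wednesday.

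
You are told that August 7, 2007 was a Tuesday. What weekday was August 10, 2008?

Sunday

Day-of-year of August 7, 2007: 219.
Day-of-year of August 10, 2008: 223.
2007 has 365 days, so 365 − 219 = 146 days remain in 2007.
Total: 146 + 223 = 369 days.
369 mod 7 = 5, so 5 days after Tuesday is Sunday.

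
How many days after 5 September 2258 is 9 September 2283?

9135

Day-of-year of September 5, 2258: 248.
Day-of-year of September 9, 2283: 252.
2258 has 365 days, so 365 − 248 = 117 days remain in 2258.
Full years 2259–2282: 18 common + 6 leap = 18×365 + 6×366 = 8766 days.
Total: 117 + 8766 + 252 = 9135 days.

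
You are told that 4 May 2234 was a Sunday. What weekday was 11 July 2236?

May 4, 2234 → May 4, 2235: 365 days.
May 4, 2235 → May 4, 2236: 366 days (2236 is a leap year).
May 2236: 31 − 4 = 27 days remain.
Then June (30): 30 days.
July 1–11, 2236: 11 days.
Residual: 68 days.
Total: 799 days.
799 mod 7 = 1, so 1 day after Sunday is Monday.

Monday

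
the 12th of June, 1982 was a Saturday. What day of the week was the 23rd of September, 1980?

Count forward from the earlier date (September 23, 1980) to the later (June 12, 1982):
September 23, 1980 → September 23, 1981: 365 days.
September 1981: 30 − 23 = 7 days remain.
Then October (31), November (30), December (31), January (31), February 1982 (28), March (31), April (30), May (31): 31 + 30 + 31 + 31 + 28 + 31 + 30 + 31 = 243 days.
June 1–12, 1982: 12 days.
Residual: 262 days.
Total: 627 days.
627 mod 7 = 4, so 4 days before Saturday is Tuesday.

Tuesday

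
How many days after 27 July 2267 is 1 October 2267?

July 2267: 31 − 27 = 4 days remain.
Then August (31), September (30): 31 + 30 = 61 days.
October 1, 2267: 1 day.
Total: 4 + 61 + 1 = 66 days.

66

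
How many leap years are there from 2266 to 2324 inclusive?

Years divisible by 4: 2268, 2272, …, 2324 — 15 in all.
Of these, 2300 is divisible by 100 but not 400, so not leap.
Leap years: 15 − 1 = 14.

14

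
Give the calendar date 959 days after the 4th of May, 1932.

the 19th of December, 1934

Count 959 days after May 4, 1932:
May 4, 1932 → May 4, 1933: 365 days.
May 4, 1933 → May 4, 1934: 365 days.
May 1934: 31 − 4 = 27 days remain.
Then June (30), July (31), August (31), September (30), October (31), November (30): 30 + 31 + 31 + 30 + 31 + 30 = 183 days.
December 1–19, 1934: 19 days.
Residual: 229 days.
Total: 959 days.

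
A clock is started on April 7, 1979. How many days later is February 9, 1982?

Day-of-year of April 7, 1979: 97.
Day-of-year of February 9, 1982: 40.
1979 has 365 days, so 365 − 97 = 268 days remain in 1979.
Full years: 1980: 366; 1981: 365. Sum = 731.
Total: 268 + 731 + 40 = 1039 days.

1039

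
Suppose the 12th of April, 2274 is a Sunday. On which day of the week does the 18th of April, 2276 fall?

Tuesday

April 12, 2274 → April 12, 2275: 365 days.
April 12, 2275 → April 12, 2276: 366 days (2276 is a leap year).
Within April 2276: 18 − 12 = 6 days.
Total: 737 days.
737 mod 7 = 2, so 2 days after Sunday is Tuesday.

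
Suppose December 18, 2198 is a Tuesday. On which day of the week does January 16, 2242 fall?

Day-of-year of December 18, 2198: 352.
Day-of-year of January 16, 2242: 16.
2198 has 365 days, so 365 − 352 = 13 days remain in 2198.
Full years 2199–2241: 33 common + 10 leap = 33×365 + 10×366 = 15705 days.
Total: 13 + 15705 + 16 = 15734 days.
15734 mod 7 = 5, so 5 days after Tuesday is Sunday.

Sunday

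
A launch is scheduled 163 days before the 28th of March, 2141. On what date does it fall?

the 16th of October, 2140

Count 163 days before March 28, 2141:
October 2140: 31 − 16 = 15 days remain.
Then November (30), December (31), January (31), February 2141 (28): 30 + 31 + 31 + 28 = 120 days.
March 1–28, 2141: 28 days.
Residual: 163 days.
Total: 163 days.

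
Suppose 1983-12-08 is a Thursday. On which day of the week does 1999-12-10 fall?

Friday

Day-of-year of December 8, 1983: 342.
Day-of-year of December 10, 1999: 344.
1983 has 365 days, so 365 − 342 = 23 days remain in 1983.
Full years 1984–1998: 11 common + 4 leap = 11×365 + 4×366 = 5479 days.
Total: 23 + 5479 + 344 = 5846 days.
5846 mod 7 = 1, so 1 day after Thursday is Friday.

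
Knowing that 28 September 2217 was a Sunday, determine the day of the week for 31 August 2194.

Sunday

Count forward from the earlier date (August 31, 2194) to the later (September 28, 2217):
From August 31, 2194 to August 31, 2217: 23 years, of which 5 contain a Feb 29 — 18×365 + 5×366 = 8400 days.
(2200 is not a leap year (divisible by 100 but not 400).)
August 2217: 31 − 31 = 0 days remain.
September 1–28, 2217: 28 days.
Residual: 28 days.
Total: 8428 days.
8428 is a multiple of 7, so 31 August 2194 falls on the same weekday: Sunday.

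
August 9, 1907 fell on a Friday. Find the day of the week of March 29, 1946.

From August 9, 1907 to August 9, 1945: 38 years, of which 10 contain a Feb 29 — 28×365 + 10×366 = 13880 days.
August 1945: 31 − 9 = 22 days remain.
Then September (30), October (31), November (30), December (31), January (31), February 1946 (28): 30 + 31 + 30 + 31 + 31 + 28 = 181 days.
March 1–29, 1946: 29 days.
Residual: 232 days.
Total: 14112 days.
14112 is a multiple of 7, so March 29, 1946 falls on the same weekday: Friday.

Friday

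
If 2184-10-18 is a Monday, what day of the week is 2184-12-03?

October 2184: 31 − 18 = 13 days remain.
Then November (30): 30 days.
December 1–3, 2184: 3 days.
Total: 13 + 30 + 3 = 46 days.
46 mod 7 = 4, so 4 days after Monday is Friday.

Friday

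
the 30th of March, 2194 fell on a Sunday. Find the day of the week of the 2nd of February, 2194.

Sunday

Count forward from the earlier date (February 2, 2194) to the later (March 30, 2194):
February 2194: 28 − 2 = 26 days remain (2194 is not a leap year, so February has 28 days).
March 1–30, 2194: 30 days.
Total: 26 + 30 = 56 days.
56 is a multiple of 7, so the 2nd of February, 2194 falls on the same weekday: Sunday.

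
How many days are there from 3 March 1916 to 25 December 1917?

Day-of-year of March 3, 1916: 63.
Day-of-year of December 25, 1917: 359.
1916 has 366 days, so 366 − 63 = 303 days remain in 1916.
Total: 303 + 359 = 662 days.

662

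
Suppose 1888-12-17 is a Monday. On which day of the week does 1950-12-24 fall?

Sunday

Day-of-year of December 17, 1888: 352.
Day-of-year of December 24, 1950: 358.
1888 has 366 days, so 366 − 352 = 14 days remain in 1888.
Full years 1889–1949: 47 common + 14 leap = 47×365 + 14×366 = 22279 days.
Total: 14 + 22279 + 358 = 22651 days.
22651 mod 7 = 6, so 6 days after Monday is Sunday.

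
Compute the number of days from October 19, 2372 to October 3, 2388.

Day-of-year of October 19, 2372: 293.
Day-of-year of October 3, 2388: 277.
2372 has 366 days, so 366 − 293 = 73 days remain in 2372.
Full years 2373–2387: 12 common + 3 leap = 12×365 + 3×366 = 5478 days.
Total: 73 + 5478 + 277 = 5828 days.

5828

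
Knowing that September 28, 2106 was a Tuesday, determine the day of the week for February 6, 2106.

Saturday

Count forward from the earlier date (February 6, 2106) to the later (September 28, 2106):
February 2106: 28 − 6 = 22 days remain (2106 is not a leap year, so February has 28 days).
Then March (31), April (30), May (31), June (30), July (31), August (31): 31 + 30 + 31 + 30 + 31 + 31 = 184 days.
September 1–28, 2106: 28 days.
Total: 22 + 184 + 28 = 234 days.
234 mod 7 = 3, so 3 days before Tuesday is Saturday.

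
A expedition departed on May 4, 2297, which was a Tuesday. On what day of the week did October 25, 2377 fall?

Day-of-year of May 4, 2297: 124.
Day-of-year of October 25, 2377: 298.
2297 has 365 days, so 365 − 124 = 241 days remain in 2297.
Full years 2298–2376: 60 common + 19 leap = 60×365 + 19×366 = 28854 days.
Total: 241 + 28854 + 298 = 29393 days.
29393 is a multiple of 7, so October 25, 2377 falls on the same weekday: Tuesday.

Tuesday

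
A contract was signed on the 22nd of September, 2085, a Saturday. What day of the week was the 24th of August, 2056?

Thursday

Count forward from the earlier date (August 24, 2056) to the later (September 22, 2085):
From August 24, 2056 to August 24, 2085: 29 years, of which 7 contain a Feb 29 — 22×365 + 7×366 = 10592 days.
August 2085: 31 − 24 = 7 days remain.
September 1–22, 2085: 22 days.
Residual: 29 days.
Total: 10621 days.
10621 mod 7 = 2, so 2 days before Saturday is Thursday.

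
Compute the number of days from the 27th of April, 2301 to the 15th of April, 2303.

Day-of-year of April 27, 2301: 117.
Day-of-year of April 15, 2303: 105.
2301 has 365 days, so 365 − 117 = 248 days remain in 2301.
Full years: 2302: 365. Sum = 365.
Total: 248 + 365 + 105 = 718 days.

718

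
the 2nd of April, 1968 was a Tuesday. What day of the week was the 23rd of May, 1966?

Monday

Count forward from the earlier date (May 23, 1966) to the later (April 2, 1968):
May 23, 1966 → May 23, 1967: 365 days.
May 1967: 31 − 23 = 8 days remain.
Then 10 full months totalling 305 days.
April 1–2, 1968: 2 days.
Residual: 315 days.
Total: 680 days.
680 mod 7 = 1, so 1 day before Tuesday is Monday.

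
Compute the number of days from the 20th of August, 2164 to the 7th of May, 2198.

Day-of-year of August 20, 2164: 233.
Day-of-year of May 7, 2198: 127.
2164 has 366 days, so 366 − 233 = 133 days remain in 2164.
Full years 2165–2197: 25 common + 8 leap = 25×365 + 8×366 = 12053 days.
Total: 133 + 12053 + 127 = 12313 days.

12313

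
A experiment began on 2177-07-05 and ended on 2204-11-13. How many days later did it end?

From July 5, 2177 to July 5, 2204: 27 years, of which 6 contain a Feb 29 — 21×365 + 6×366 = 9861 days.
(2200 is not a leap year (divisible by 100 but not 400).)
July 2204: 31 − 5 = 26 days remain.
Then August (31), September (30), October (31): 31 + 30 + 31 = 92 days.
November 1–13, 2204: 13 days.
Residual: 131 days.
Total: 9992 days.

9992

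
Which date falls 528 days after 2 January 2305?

14 June 2306

Count 528 days after January 2, 2305:
January 2305: 31 − 2 = 29 days remain.
Then 16 full months totalling 485 days.
June 1–14, 2306: 14 days.
Total: 29 + 485 + 14 = 528 days.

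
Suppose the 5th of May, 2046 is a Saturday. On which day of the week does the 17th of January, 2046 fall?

Wednesday

Count forward from the earlier date (January 17, 2046) to the later (May 5, 2046):
January 2046: 31 − 17 = 14 days remain.
Then February 2046 (28), March (31), April (30): 28 + 31 + 30 = 89 days.
May 1–5, 2046: 5 days.
Total: 14 + 89 + 5 = 108 days.
108 mod 7 = 3, so 3 days before Saturday is Wednesday.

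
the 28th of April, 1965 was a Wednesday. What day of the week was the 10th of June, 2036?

Day-of-year of April 28, 1965: 118.
Day-of-year of June 10, 2036: 162.
1965 has 365 days, so 365 − 118 = 247 days remain in 1965.
Full years 1966–2035: 53 common + 17 leap = 53×365 + 17×366 = 25567 days.
Total: 247 + 25567 + 162 = 25976 days.
25976 mod 7 = 6, so 6 days after Wednesday is Tuesday.

Tuesday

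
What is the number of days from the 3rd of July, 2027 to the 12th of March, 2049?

7923

From July 3, 2027 to July 3, 2048: 21 years, of which 6 contain a Feb 29 — 15×365 + 6×366 = 7671 days.
July 2048: 31 − 3 = 28 days remain.
Then August (31), September (30), October (31), November (30), December (31), January (31), February 2049 (28): 31 + 30 + 31 + 30 + 31 + 31 + 28 = 212 days.
March 1–12, 2049: 12 days.
Residual: 252 days.
Total: 7923 days.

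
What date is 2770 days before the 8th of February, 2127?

the 10th of July, 2119

Count 2770 days before February 8, 2127:
From July 10, 2119 to July 10, 2126: 7 years, of which 2 contain a Feb 29 — 5×365 + 2×366 = 2557 days.
July 2126: 31 − 10 = 21 days remain.
Then August (31), September (30), October (31), November (30), December (31), January (31): 31 + 30 + 31 + 30 + 31 + 31 = 184 days.
February 1–8, 2127: 8 days (2127 is not a leap year).
Residual: 213 days.
Total: 2770 days.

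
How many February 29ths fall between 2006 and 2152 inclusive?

36

Years divisible by 4: 2008, 2012, …, 2152 — 37 in all.
Of these, 2100 is divisible by 100 but not 400, so not leap.
Leap years: 37 − 1 = 36.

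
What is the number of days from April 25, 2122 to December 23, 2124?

April 25, 2122 → April 25, 2123: 365 days.
April 25, 2123 → April 25, 2124: 366 days (2124 is a leap year).
April 2124: 30 − 25 = 5 days remain.
Then May (31), June (30), July (31), August (31), September (30), October (31), November (30): 31 + 30 + 31 + 31 + 30 + 31 + 30 = 214 days.
December 1–23, 2124: 23 days.
Residual: 242 days.
Total: 973 days.

973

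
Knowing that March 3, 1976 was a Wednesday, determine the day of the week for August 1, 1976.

March 1976: 31 − 3 = 28 days remain.
Then April (30), May (31), June (30), July (31): 30 + 31 + 30 + 31 = 122 days.
August 1, 1976: 1 day.
Total: 28 + 122 + 1 = 151 days.
151 mod 7 = 4, so 4 days after Wednesday is Sunday.

Sunday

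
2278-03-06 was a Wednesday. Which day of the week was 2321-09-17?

From March 6, 2278 to March 6, 2321: 43 years, of which 10 contain a Feb 29 — 33×365 + 10×366 = 15705 days.
(2300 is not a leap year (divisible by 100 but not 400).)
March 2321: 31 − 6 = 25 days remain.
Then April (30), May (31), June (30), July (31), August (31): 30 + 31 + 30 + 31 + 31 = 153 days.
September 1–17, 2321: 17 days.
Residual: 195 days.
Total: 15900 days.
15900 mod 7 = 3, so 3 days after Wednesday is Saturday.

Saturday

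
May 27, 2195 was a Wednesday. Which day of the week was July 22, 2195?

May 2195: 31 − 27 = 4 days remain.
Then June (30): 30 days.
July 1–22, 2195: 22 days.
Total: 4 + 30 + 22 = 56 days.
56 is a multiple of 7, so July 22, 2195 falls on the same weekday: Wednesday.

Wednesday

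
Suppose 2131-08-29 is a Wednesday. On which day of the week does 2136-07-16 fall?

August 29, 2131 → August 29, 2132: 366 days (2132 is a leap year).
August 29, 2132 → August 29, 2133: 365 days.
August 29, 2133 → August 29, 2134: 365 days.
August 29, 2134 → August 29, 2135: 365 days.
August 2135: 31 − 29 = 2 days remain.
Then 10 full months totalling 304 days.
July 1–16, 2136: 16 days.
Residual: 322 days.
Total: 1783 days.
1783 mod 7 = 5, so 5 days after Wednesday is Monday.

Monday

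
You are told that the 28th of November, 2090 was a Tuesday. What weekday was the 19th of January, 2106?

Tuesday

From November 28, 2090 to November 28, 2105: 15 years, of which 3 contain a Feb 29 — 12×365 + 3×366 = 5478 days.
(2100 is not a leap year (divisible by 100 but not 400).)
November 2105: 30 − 28 = 2 days remain.
Then December (31): 31 days.
January 1–19, 2106: 19 days.
Residual: 52 days.
Total: 5530 days.
5530 is a multiple of 7, so the 19th of January, 2106 falls on the same weekday: Tuesday.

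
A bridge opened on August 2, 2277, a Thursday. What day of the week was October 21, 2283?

Sunday

August 2, 2277 → August 2, 2278: 365 days.
August 2, 2278 → August 2, 2279: 365 days.
August 2, 2279 → August 2, 2280: 366 days (2280 is a leap year).
August 2, 2280 → August 2, 2281: 365 days.
August 2, 2281 → August 2, 2282: 365 days.
August 2, 2282 → August 2, 2283: 365 days.
August 2283: 31 − 2 = 29 days remain.
Then September (30): 30 days.
October 1–21, 2283: 21 days.
Residual: 80 days.
Total: 2271 days.
2271 mod 7 = 3, so 3 days after Thursday is Sunday.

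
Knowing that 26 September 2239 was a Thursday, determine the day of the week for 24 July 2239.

Count forward from the earlier date (July 24, 2239) to the later (September 26, 2239):
July 2239: 31 − 24 = 7 days remain.
Then August (31): 31 days.
September 1–26, 2239: 26 days.
Total: 7 + 31 + 26 = 64 days.
64 mod 7 = 1, so 1 day before Thursday is Wednesday.

Wednesday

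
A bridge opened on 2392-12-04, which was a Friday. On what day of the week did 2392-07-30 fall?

Thursday

Count forward from the earlier date (July 30, 2392) to the later (December 4, 2392):
July 2392: 31 − 30 = 1 day remains.
Then August (31), September (30), October (31), November (30): 31 + 30 + 31 + 30 = 122 days.
December 1–4, 2392: 4 days.
Total: 1 + 122 + 4 = 127 days.
127 mod 7 = 1, so 1 day before Friday is Thursday.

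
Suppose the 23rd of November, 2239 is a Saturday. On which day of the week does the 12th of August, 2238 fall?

Count forward from the earlier date (August 12, 2238) to the later (November 23, 2239):
August 2238: 31 − 12 = 19 days remain.
Then 14 full months totalling 426 days.
November 1–23, 2239: 23 days.
Total: 19 + 426 + 23 = 468 days.
468 mod 7 = 6, so 6 days before Saturday is Sunday.

Sunday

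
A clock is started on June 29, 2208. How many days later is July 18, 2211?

1114

Day-of-year of June 29, 2208: 181.
Day-of-year of July 18, 2211: 199.
2208 has 366 days, so 366 − 181 = 185 days remain in 2208.
Full years: 2209: 365; 2210: 365. Sum = 730.
Total: 185 + 730 + 199 = 1114 days.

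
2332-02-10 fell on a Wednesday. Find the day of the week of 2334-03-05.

Monday

February 2332: 29 − 10 = 19 days remain (2332 is a leap year, so February has 29 days).
Then 24 full months totalling 730 days.
March 1–5, 2334: 5 days.
Total: 19 + 730 + 5 = 754 days.
754 mod 7 = 5, so 5 days after Wednesday is Monday.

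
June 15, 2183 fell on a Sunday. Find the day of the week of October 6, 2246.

Tuesday

Day-of-year of June 15, 2183: 166.
Day-of-year of October 6, 2246: 279.
2183 has 365 days, so 365 − 166 = 199 days remain in 2183.
Full years 2184–2245: 47 common + 15 leap = 47×365 + 15×366 = 22645 days.
Total: 199 + 22645 + 279 = 23123 days.
23123 mod 7 = 2, so 2 days after Sunday is Tuesday.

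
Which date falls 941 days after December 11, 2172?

July 10, 2175

Count 941 days after December 11, 2172:
Day-of-year of December 11, 2172: 346.
Day-of-year of July 10, 2175: 191.
2172 has 366 days, so 366 − 346 = 20 days remain in 2172.
Full years: 2173: 365; 2174: 365. Sum = 730.
Total: 20 + 730 + 191 = 941 days.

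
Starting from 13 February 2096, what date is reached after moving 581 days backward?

12 July 2094

Count 581 days before February 13, 2096:
July 12, 2094 → July 12, 2095: 365 days.
July 2095: 31 − 12 = 19 days remain.
Then August (31), September (30), October (31), November (30), December (31), January (31): 31 + 30 + 31 + 30 + 31 + 31 = 184 days.
February 1–13, 2096: 13 days (2096 is a leap year).
Residual: 216 days.
Total: 581 days.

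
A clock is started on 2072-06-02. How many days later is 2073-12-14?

560

June 2072: 30 − 2 = 28 days remain.
Then 17 full months totalling 518 days.
December 1–14, 2073: 14 days.
Total: 28 + 518 + 14 = 560 days.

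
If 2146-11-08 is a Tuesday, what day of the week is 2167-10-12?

Monday

Day-of-year of November 8, 2146: 312.
Day-of-year of October 12, 2167: 285.
2146 has 365 days, so 365 − 312 = 53 days remain in 2146.
Full years 2147–2166: 15 common + 5 leap = 15×365 + 5×366 = 7305 days.
Total: 53 + 7305 + 285 = 7643 days.
7643 mod 7 = 6, so 6 days after Tuesday is Monday.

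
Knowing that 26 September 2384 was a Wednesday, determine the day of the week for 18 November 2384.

Sunday

September 2384: 30 − 26 = 4 days remain.
Then October (31): 31 days.
November 1–18, 2384: 18 days.
Total: 4 + 31 + 18 = 53 days.
53 mod 7 = 4, so 4 days after Wednesday is Sunday.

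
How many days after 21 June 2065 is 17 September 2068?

Day-of-year of June 21, 2065: 172.
Day-of-year of September 17, 2068: 261.
2065 has 365 days, so 365 − 172 = 193 days remain in 2065.
Full years: 2066: 365; 2067: 365. Sum = 730.
Total: 193 + 730 + 261 = 1184 days.

1184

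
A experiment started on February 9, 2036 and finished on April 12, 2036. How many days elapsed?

63

February 2036: 29 − 9 = 20 days remain (2036 is a leap year, so February has 29 days).
Then March (31): 31 days.
April 1–12, 2036: 12 days.
Total: 20 + 31 + 12 = 63 days.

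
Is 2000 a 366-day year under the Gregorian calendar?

2000 is a leap year (divisible by 400).

Yes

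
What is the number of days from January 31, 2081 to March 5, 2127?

From January 31, 2081 to January 31, 2127: 46 years, of which 10 contain a Feb 29 — 36×365 + 10×366 = 16800 days.
(2100 is not a leap year (divisible by 100 but not 400).)
January 2127: 31 − 31 = 0 days remain.
Then February 2127 (28): 28 days.
March 1–5, 2127: 5 days.
Residual: 33 days.
Total: 16833 days.

16833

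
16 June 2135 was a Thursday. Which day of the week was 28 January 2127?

Count forward from the earlier date (January 28, 2127) to the later (June 16, 2135):
From January 28, 2127 to January 28, 2135: 8 years, of which 2 contain a Feb 29 — 6×365 + 2×366 = 2922 days.
January 2135: 31 − 28 = 3 days remain.
Then February 2135 (28), March (31), April (30), May (31): 28 + 31 + 30 + 31 = 120 days.
June 1–16, 2135: 16 days.
Residual: 139 days.
Total: 3061 days.
3061 mod 7 = 2, so 2 days before Thursday is Tuesday.

Tuesday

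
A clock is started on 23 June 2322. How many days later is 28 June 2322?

Within June 2322: 28 − 23 = 5 days.

5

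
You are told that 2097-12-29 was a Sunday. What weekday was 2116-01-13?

From December 29, 2097 to December 29, 2115: 18 years, of which 3 contain a Feb 29 — 15×365 + 3×366 = 6573 days.
(2100 is not a leap year (divisible by 100 but not 400).)
December 2115: 31 − 29 = 2 days remain.
January 1–13, 2116: 13 days.
Residual: 15 days.
Total: 6588 days.
6588 mod 7 = 1, so 1 day after Sunday is Monday.

Monday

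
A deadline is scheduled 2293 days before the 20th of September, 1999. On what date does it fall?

the 10th of June, 1993

Count 2293 days before September 20, 1999:
June 10, 1993 → June 10, 1994: 365 days.
June 10, 1994 → June 10, 1995: 365 days.
June 10, 1995 → June 10, 1996: 366 days (1996 is a leap year).
June 10, 1996 → June 10, 1997: 365 days.
June 10, 1997 → June 10, 1998: 365 days.
June 10, 1998 → June 10, 1999: 365 days.
June 1999: 30 − 10 = 20 days remain.
Then July (31), August (31): 31 + 31 = 62 days.
September 1–20, 1999: 20 days.
Residual: 102 days.
Total: 2293 days.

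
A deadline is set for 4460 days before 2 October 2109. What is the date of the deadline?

16 July 2097

Count 4460 days before October 2, 2109:
From July 16, 2097 to July 16, 2109: 12 years, of which 2 contain a Feb 29 — 10×365 + 2×366 = 4382 days.
(2100 is not a leap year (divisible by 100 but not 400).)
July 2109: 31 − 16 = 15 days remain.
Then August (31), September (30): 31 + 30 = 61 days.
October 1–2, 2109: 2 days.
Residual: 78 days.
Total: 4460 days.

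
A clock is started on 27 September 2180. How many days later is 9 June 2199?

6829

From September 27, 2180 to September 27, 2198: 18 years, of which 4 contain a Feb 29 — 14×365 + 4×366 = 6574 days.
September 2198: 30 − 27 = 3 days remain.
Then October (31), November (30), December (31), January (31), February 2199 (28), March (31), April (30), May (31): 31 + 30 + 31 + 31 + 28 + 31 + 30 + 31 = 243 days.
June 1–9, 2199: 9 days.
Residual: 255 days.
Total: 6829 days.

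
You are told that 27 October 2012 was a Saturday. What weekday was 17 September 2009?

Thursday

Count forward from the earlier date (September 17, 2009) to the later (October 27, 2012):
September 17, 2009 → September 17, 2010: 365 days.
September 17, 2010 → September 17, 2011: 365 days.
September 17, 2011 → September 17, 2012: 366 days (2012 is a leap year).
September 2012: 30 − 17 = 13 days remain.
October 1–27, 2012: 27 days.
Residual: 40 days.
Total: 1136 days.
1136 mod 7 = 2, so 2 days before Saturday is Thursday.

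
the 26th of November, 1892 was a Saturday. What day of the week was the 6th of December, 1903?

From November 26, 1892 to November 26, 1903: 11 years, of which 1 contains a Feb 29 — 10×365 + 1×366 = 4016 days.
(1900 is not a leap year (divisible by 100 but not 400).)
November 1903: 30 − 26 = 4 days remain.
December 1–6, 1903: 6 days.
Residual: 10 days.
Total: 4026 days.
4026 mod 7 = 1, so 1 day after Saturday is Sunday.

Sunday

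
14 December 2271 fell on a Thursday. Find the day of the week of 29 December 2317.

Saturday

Day-of-year of December 14, 2271: 348.
Day-of-year of December 29, 2317: 363.
2271 has 365 days, so 365 − 348 = 17 days remain in 2271.
Full years 2272–2316: 34 common + 11 leap = 34×365 + 11×366 = 16436 days.
Total: 17 + 16436 + 363 = 16816 days.
16816 mod 7 = 2, so 2 days after Thursday is Saturday.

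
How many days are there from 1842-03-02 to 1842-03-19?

Within March 1842: 19 − 2 = 17 days.

17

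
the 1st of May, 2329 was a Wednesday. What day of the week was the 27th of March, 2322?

Monday

Count forward from the earlier date (March 27, 2322) to the later (May 1, 2329):
Day-of-year of March 27, 2322: 86.
Day-of-year of May 1, 2329: 121.
2322 has 365 days, so 365 − 86 = 279 days remain in 2322.
Full years: 2323: 365; 2324: 366; 2325: 365; 2326: 365; 2327: 365; 2328: 366. Sum = 2192.
Total: 279 + 2192 + 121 = 2592 days.
2592 mod 7 = 2, so 2 days before Wednesday is Monday.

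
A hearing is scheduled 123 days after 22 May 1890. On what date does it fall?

22 September 1890

Count 123 days after May 22, 1890:
May 1890: 31 − 22 = 9 days remain.
Then June (30), July (31), August (31): 30 + 31 + 31 = 92 days.
September 1–22, 1890: 22 days.
Total: 9 + 92 + 22 = 123 days.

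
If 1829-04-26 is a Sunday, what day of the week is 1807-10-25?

Sunday

Count forward from the earlier date (October 25, 1807) to the later (April 26, 1829):
From October 25, 1807 to October 25, 1828: 21 years, of which 6 contain a Feb 29 — 15×365 + 6×366 = 7671 days.
October 1828: 31 − 25 = 6 days remain.
Then November (30), December (31), January (31), February 1829 (28), March (31): 30 + 31 + 31 + 28 + 31 = 151 days.
April 1–26, 1829: 26 days.
Residual: 183 days.
Total: 7854 days.
7854 is a multiple of 7, so 1807-10-25 falls on the same weekday: Sunday.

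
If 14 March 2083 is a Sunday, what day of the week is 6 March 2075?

Count forward from the earlier date (March 6, 2075) to the later (March 14, 2083):
From March 6, 2075 to March 6, 2083: 8 years, of which 2 contain a Feb 29 — 6×365 + 2×366 = 2922 days.
Within March 2083: 14 − 6 = 8 days.
Total: 2930 days.
2930 mod 7 = 4, so 4 days before Sunday is Wednesday.

Wednesday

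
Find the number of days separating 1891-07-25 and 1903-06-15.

From July 25, 1891 to July 25, 1902: 11 years, of which 2 contain a Feb 29 — 9×365 + 2×366 = 4017 days.
(1900 is not a leap year (divisible by 100 but not 400).)
July 1902: 31 − 25 = 6 days remain.
Then 10 full months totalling 304 days.
June 1–15, 1903: 15 days.
Residual: 325 days.
Total: 4342 days.

4342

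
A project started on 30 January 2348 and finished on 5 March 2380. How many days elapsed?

11723

From January 30, 2348 to January 30, 2380: 32 years, of which 8 contain a Feb 29 — 24×365 + 8×366 = 11688 days.
January 2380: 31 − 30 = 1 day remains.
Then February 2380 (29): 29 days.
March 1–5, 2380: 5 days.
Residual: 35 days.
Total: 11723 days.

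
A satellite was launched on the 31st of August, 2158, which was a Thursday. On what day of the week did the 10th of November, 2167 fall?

From August 31, 2158 to August 31, 2167: 9 years, of which 2 contain a Feb 29 — 7×365 + 2×366 = 3287 days.
August 2167: 31 − 31 = 0 days remain.
Then September (30), October (31): 30 + 31 = 61 days.
November 1–10, 2167: 10 days.
Residual: 71 days.
Total: 3358 days.
3358 mod 7 = 5, so 5 days after Thursday is Tuesday.

Tuesday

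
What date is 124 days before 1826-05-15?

1826-01-11

Count 124 days before May 15, 1826:
January 1826: 31 − 11 = 20 days remain.
Then February 1826 (28), March (31), April (30): 28 + 31 + 30 = 89 days.
May 1–15, 1826: 15 days.
Total: 20 + 89 + 15 = 124 days.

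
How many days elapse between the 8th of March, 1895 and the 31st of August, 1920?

Day-of-year of March 8, 1895: 67.
Day-of-year of August 31, 1920: 244.
1895 has 365 days, so 365 − 67 = 298 days remain in 1895.
Full years 1896–1919: 19 common + 5 leap = 19×365 + 5×366 = 8765 days.
Total: 298 + 8765 + 244 = 9307 days.

9307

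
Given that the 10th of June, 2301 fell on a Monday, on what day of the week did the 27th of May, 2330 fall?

Day-of-year of June 10, 2301: 161.
Day-of-year of May 27, 2330: 147.
2301 has 365 days, so 365 − 161 = 204 days remain in 2301.
Full years 2302–2329: 21 common + 7 leap = 21×365 + 7×366 = 10227 days.
Total: 204 + 10227 + 147 = 10578 days.
10578 mod 7 = 1, so 1 day after Monday is Tuesday.

Tuesday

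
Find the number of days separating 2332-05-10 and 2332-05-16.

Within May 2332: 16 − 10 = 6 days.

6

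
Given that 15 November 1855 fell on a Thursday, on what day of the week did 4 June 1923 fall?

Monday

From November 15, 1855 to November 15, 1922: 67 years, of which 16 contain a Feb 29 — 51×365 + 16×366 = 24471 days.
(1900 is not a leap year (divisible by 100 but not 400).)
November 1922: 30 − 15 = 15 days remain.
Then December (31), January (31), February 1923 (28), March (31), April (30), May (31): 31 + 31 + 28 + 31 + 30 + 31 = 182 days.
June 1–4, 1923: 4 days.
Residual: 201 days.
Total: 24672 days.
24672 mod 7 = 4, so 4 days after Thursday is Monday.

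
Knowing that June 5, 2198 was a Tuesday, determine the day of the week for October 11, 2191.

Count forward from the earlier date (October 11, 2191) to the later (June 5, 2198):
Day-of-year of October 11, 2191: 284.
Day-of-year of June 5, 2198: 156.
2191 has 365 days, so 365 − 284 = 81 days remain in 2191.
Full years: 2192: 366; 2193: 365; 2194: 365; 2195: 365; 2196: 366; 2197: 365. Sum = 2192.
Total: 81 + 2192 + 156 = 2429 days.
2429 is a multiple of 7, so October 11, 2191 falls on the same weekday: Tuesday.

Tuesday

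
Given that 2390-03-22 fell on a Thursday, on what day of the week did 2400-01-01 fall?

Day-of-year of March 22, 2390: 81.
Day-of-year of January 1, 2400: 1.
2390 has 365 days, so 365 − 81 = 284 days remain in 2390.
Full years 2391–2399: 7 common + 2 leap = 7×365 + 2×366 = 3287 days.
Total: 284 + 3287 + 1 = 3572 days.
3572 mod 7 = 2, so 2 days after Thursday is Saturday.

Saturday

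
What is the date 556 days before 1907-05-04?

1905-10-25

Count 556 days before May 4, 1907:
October 1905: 31 − 25 = 6 days remain.
Then 18 full months totalling 546 days.
May 1–4, 1907: 4 days.
Total: 6 + 546 + 4 = 556 days.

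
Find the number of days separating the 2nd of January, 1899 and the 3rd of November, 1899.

January 1899: 31 − 2 = 29 days remain.
Then 9 full months totalling 273 days.
November 1–3, 1899: 3 days.
Total: 29 + 273 + 3 = 305 days.

305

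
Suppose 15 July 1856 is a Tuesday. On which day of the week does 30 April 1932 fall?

From July 15, 1856 to July 15, 1931: 75 years, of which 17 contain a Feb 29 — 58×365 + 17×366 = 27392 days.
(1900 is not a leap year (divisible by 100 but not 400).)
July 1931: 31 − 15 = 16 days remain.
Then August (31), September (30), October (31), November (30), December (31), January (31), February 1932 (29), March (31): 31 + 30 + 31 + 30 + 31 + 31 + 29 + 31 = 244 days.
April 1–30, 1932: 30 days.
Residual: 290 days.
Total: 27682 days.
27682 mod 7 = 4, so 4 days after Tuesday is Saturday.

Saturday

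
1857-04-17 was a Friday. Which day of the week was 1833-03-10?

Count forward from the earlier date (March 10, 1833) to the later (April 17, 1857):
Day-of-year of March 10, 1833: 69.
Day-of-year of April 17, 1857: 107.
1833 has 365 days, so 365 − 69 = 296 days remain in 1833.
Full years 1834–1856: 17 common + 6 leap = 17×365 + 6×366 = 8401 days.
Total: 296 + 8401 + 107 = 8804 days.
8804 mod 7 = 5, so 5 days before Friday is Sunday.

Sunday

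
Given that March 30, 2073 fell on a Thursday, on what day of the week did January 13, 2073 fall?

Count forward from the earlier date (January 13, 2073) to the later (March 30, 2073):
January 2073: 31 − 13 = 18 days remain.
Then February 2073 (28): 28 days.
March 1–30, 2073: 30 days.
Total: 18 + 28 + 30 = 76 days.
76 mod 7 = 6, so 6 days before Thursday is Friday.

Friday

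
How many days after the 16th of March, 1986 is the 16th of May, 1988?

792

March 16, 1986 → March 16, 1987: 365 days.
March 16, 1987 → March 16, 1988: 366 days (1988 is a leap year).
March 1988: 31 − 16 = 15 days remain.
Then April (30): 30 days.
May 1–16, 1988: 16 days.
Residual: 61 days.
Total: 792 days.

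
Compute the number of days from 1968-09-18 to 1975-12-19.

Day-of-year of September 18, 1968: 262.
Day-of-year of December 19, 1975: 353.
1968 has 366 days, so 366 − 262 = 104 days remain in 1968.
Full years: 1969: 365; 1970: 365; 1971: 365; 1972: 366; 1973: 365; 1974: 365. Sum = 2191.
Total: 104 + 2191 + 353 = 2648 days.

2648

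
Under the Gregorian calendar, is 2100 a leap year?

2100 is not a leap year (divisible by 100 but not 400).

No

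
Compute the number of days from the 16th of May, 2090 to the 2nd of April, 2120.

From May 16, 2090 to May 16, 2119: 29 years, of which 6 contain a Feb 29 — 23×365 + 6×366 = 10591 days.
(2100 is not a leap year (divisible by 100 but not 400).)
May 2119: 31 − 16 = 15 days remain.
Then 10 full months totalling 305 days.
April 1–2, 2120: 2 days.
Residual: 322 days.
Total: 10913 days.

10913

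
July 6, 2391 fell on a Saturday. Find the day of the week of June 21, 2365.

Monday

Count forward from the earlier date (June 21, 2365) to the later (July 6, 2391):
From June 21, 2365 to June 21, 2391: 26 years, of which 6 contain a Feb 29 — 20×365 + 6×366 = 9496 days.
June 2391: 30 − 21 = 9 days remain.
July 1–6, 2391: 6 days.
Residual: 15 days.
Total: 9511 days.
9511 mod 7 = 5, so 5 days before Saturday is Monday.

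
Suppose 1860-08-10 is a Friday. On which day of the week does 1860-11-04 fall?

August 1860: 31 − 10 = 21 days remain.
Then September (30), October (31): 30 + 31 = 61 days.
November 1–4, 1860: 4 days.
Total: 21 + 61 + 4 = 86 days.
86 mod 7 = 2, so 2 days after Friday is Sunday.

Sunday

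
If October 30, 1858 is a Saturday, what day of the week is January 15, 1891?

From October 30, 1858 to October 30, 1890: 32 years, of which 8 contain a Feb 29 — 24×365 + 8×366 = 11688 days.
October 1890: 31 − 30 = 1 day remains.
Then November (30), December (31): 30 + 31 = 61 days.
January 1–15, 1891: 15 days.
Residual: 77 days.
Total: 11765 days.
11765 mod 7 = 5, so 5 days after Saturday is Thursday.

Thursday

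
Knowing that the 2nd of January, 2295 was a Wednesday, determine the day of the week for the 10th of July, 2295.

January 2295: 31 − 2 = 29 days remain.
Then February 2295 (28), March (31), April (30), May (31), June (30): 28 + 31 + 30 + 31 + 30 = 150 days.
July 1–10, 2295: 10 days.
Total: 29 + 150 + 10 = 189 days.
189 is a multiple of 7, so the 10th of July, 2295 falls on the same weekday: Wednesday.

Wednesday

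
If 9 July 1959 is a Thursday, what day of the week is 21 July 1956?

Count forward from the earlier date (July 21, 1956) to the later (July 9, 1959):
Day-of-year of July 21, 1956: 203.
Day-of-year of July 9, 1959: 190.
1956 has 366 days, so 366 − 203 = 163 days remain in 1956.
Full years: 1957: 365; 1958: 365. Sum = 730.
Total: 163 + 730 + 190 = 1083 days.
1083 mod 7 = 5, so 5 days before Thursday is Saturday.

Saturday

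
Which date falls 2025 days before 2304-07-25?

2299-01-07

Count 2025 days before July 25, 2304:
January 7, 2299 → January 7, 2300: 365 days.
January 7, 2300 → January 7, 2301: 365 days (2300 is not a leap year (divisible by 100 but not 400)).
January 7, 2301 → January 7, 2302: 365 days.
January 7, 2302 → January 7, 2303: 365 days.
January 7, 2303 → January 7, 2304: 365 days.
January 2304: 31 − 7 = 24 days remain.
Then February 2304 (29), March (31), April (30), May (31), June (30): 29 + 31 + 30 + 31 + 30 = 151 days.
July 1–25, 2304: 25 days.
Residual: 200 days.
Total: 2025 days.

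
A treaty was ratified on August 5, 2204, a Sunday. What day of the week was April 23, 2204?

Count forward from the earlier date (April 23, 2204) to the later (August 5, 2204):
April 2204: 30 − 23 = 7 days remain.
Then May (31), June (30), July (31): 31 + 30 + 31 = 92 days.
August 1–5, 2204: 5 days.
Total: 7 + 92 + 5 = 104 days.
104 mod 7 = 6, so 6 days before Sunday is Monday.

Monday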